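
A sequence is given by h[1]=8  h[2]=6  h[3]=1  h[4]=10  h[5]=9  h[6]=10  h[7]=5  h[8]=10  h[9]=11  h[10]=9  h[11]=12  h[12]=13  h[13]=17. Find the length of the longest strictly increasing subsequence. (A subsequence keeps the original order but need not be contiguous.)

7

Let dp[i] be the length of the longest such subsequence ending at index i:
i:      1  2  3  4  5  6  7  8  9 10 11 12 13
h[i]:   8  6  1 10  9 10  5 10 11  9 12 13 17
dp:     1  1  1  2  2  3  2  3  4  3  5  6  7
Maximum dp value is 7.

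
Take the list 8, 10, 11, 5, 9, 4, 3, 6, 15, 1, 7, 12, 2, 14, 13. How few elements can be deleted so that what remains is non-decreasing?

10

Fewest deletions = n − (longest non-decreasing subsequence).
i:      1  2  3  4  5  6  7  8  9 10 11 12 13 14 15
a[i]:   8 10 11  5  9  4  3  6 15  1  7 12  2 14 13
dp:     1  2  3  1  2  1  1  2  4  1  3  4  2  5  5
max dp = 5, so deletions = 15 − 5 = 10.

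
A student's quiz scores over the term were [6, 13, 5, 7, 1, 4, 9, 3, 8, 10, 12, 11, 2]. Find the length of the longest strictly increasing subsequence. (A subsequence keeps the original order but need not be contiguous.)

5

Let dp[i] be the length of the longest such subsequence ending at index i:
i:      1  2  3  4  5  6  7  8  9 10 11 12 13
a[i]:   6 13  5  7  1  4  9  3  8 10 12 11  2
dp:     1  2  1  2  1  2  3  2  3  4  5  5  2
Maximum dp value is 5.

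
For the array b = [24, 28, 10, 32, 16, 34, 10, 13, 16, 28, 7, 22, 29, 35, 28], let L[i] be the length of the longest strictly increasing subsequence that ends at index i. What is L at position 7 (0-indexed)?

dp[i] = 1 + max{dp[j] : j<i, b[j]<b[i]} (or 1 if no such j):
i:      0  1  2  3  4  5  6  7  8  9 10 11 12 13 14
b[i]:  24 28 10 32 16 34 10 13 16 28  7 22 29 35 28
dp:     1  2  1  3  2  4  1  2  3  4  1  4  5  6  5
At index 7 the value is 2.

2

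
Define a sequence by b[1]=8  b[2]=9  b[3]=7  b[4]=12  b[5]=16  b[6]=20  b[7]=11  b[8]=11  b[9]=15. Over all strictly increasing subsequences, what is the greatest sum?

65

Let S[i] be the best sum of a strictly increasing subsequence ending at i:
i:      1  2  3  4  5  6  7  8  9
b[i]:   8  9  7 12 16 20 11 11 15
S:      8 17  7 29 45 65 28 28 44
Maximum is 65 (e.g. 8 + 9 + 12 + 16 + 20).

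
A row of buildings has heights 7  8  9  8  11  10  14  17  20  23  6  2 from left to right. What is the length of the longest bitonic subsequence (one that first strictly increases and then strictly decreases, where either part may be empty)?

10

inc[i] = longest strictly increasing subsequence ending at i; dec[i] = longest strictly decreasing subsequence starting at i:
i:      1  2  3  4  5  6  7  8  9 10 11 12
a[i]:   7  8  9  8 11 10 14 17 20 23  6  2
inc:    1  2  3  2  4  4  5  6  7  8  1  1
dec:    3  3  4  3  4  3  3  3  3  3  2  1
Best peak at i=10 (value 23): inc=8, dec=3, length 8+3−1 = 10.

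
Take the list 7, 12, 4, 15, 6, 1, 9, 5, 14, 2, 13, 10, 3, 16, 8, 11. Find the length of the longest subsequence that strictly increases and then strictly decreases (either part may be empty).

inc[i] = longest strictly increasing subsequence ending at i; dec[i] = longest strictly decreasing subsequence starting at i:
i:      1  2  3  4  5  6  7  8  9 10 11 12 13 14 15 16
a[i]:   7 12  4 15  6  1  9  5 14  2 13 10  3 16  8 11
inc:    1  2  1  3  2  1  3  2  4  2  4  4  3  5  4  5
dec:    4  4  2  5  3  1  3  2  4  1  3  2  1  2  1  1
Best peak at i=4 (value 15): inc=3, dec=5, length 3+5−1 = 7.

7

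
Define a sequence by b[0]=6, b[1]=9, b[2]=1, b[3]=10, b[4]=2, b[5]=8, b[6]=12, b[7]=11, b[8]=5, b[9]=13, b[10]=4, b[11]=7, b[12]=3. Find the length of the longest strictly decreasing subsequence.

Negate each value so 'decreasing' becomes 'increasing', then run patience tails on the negated sequence:
-6 → extends → [-6]
-9 → replaces -6 → [-9]
-1 → extends → [-9, -1]
-10 → replaces -9 → [-10, -1]
-2 → replaces -1 → [-10, -2]
-8 → replaces -2 → [-10, -8]
-12 → replaces -10 → [-12, -8]
-11 → replaces -8 → [-12, -11]
-5 → extends → [-12, -11, -5]
-13 → replaces -12 → [-13, -11, -5]
-4 → extends → [-13, -11, -5, -4]
-7 → replaces -5 → [-13, -11, -7, -4]
-3 → extends → [-13, -11, -7, -4, -3]
Five tails, so the longest strictly decreasing subsequence of the original has length 5.

5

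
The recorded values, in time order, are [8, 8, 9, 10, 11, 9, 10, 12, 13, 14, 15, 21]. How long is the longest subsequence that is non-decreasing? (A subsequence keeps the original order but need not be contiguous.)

10

Let dp[i] be the length of the longest such subsequence ending at index i:
i:      1  2  3  4  5  6  7  8  9 10 11 12
a[i]:   8  8  9 10 11  9 10 12 13 14 15 21
dp:     1  2  3  4  5  4  5  6  7  8  9 10
Maximum dp value is 10.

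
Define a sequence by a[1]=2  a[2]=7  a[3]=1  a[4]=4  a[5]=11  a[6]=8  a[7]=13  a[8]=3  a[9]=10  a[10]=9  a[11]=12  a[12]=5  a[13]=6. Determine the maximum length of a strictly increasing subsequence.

Track the smallest tail for each achievable length (strict):
2 → extends → [2]
7 → extends → [2, 7]
1 → replaces 2 → [1, 7]
4 → replaces 7 → [1, 4]
11 → extends → [1, 4, 11]
8 → replaces 11 → [1, 4, 8]
13 → extends → [1, 4, 8, 13]
3 → replaces 4 → [1, 3, 8, 13]
10 → replaces 13 → [1, 3, 8, 10]
9 → replaces 10 → [1, 3, 8, 9]
12 → extends → [1, 3, 8, 9, 12]
5 → replaces 8 → [1, 3, 5, 9, 12]
6 → replaces 9 → [1, 3, 5, 6, 12]
Five tails, so the longest strictly increasing subsequence has length 5 (e.g. 2, 7, 8, 10, 12).

5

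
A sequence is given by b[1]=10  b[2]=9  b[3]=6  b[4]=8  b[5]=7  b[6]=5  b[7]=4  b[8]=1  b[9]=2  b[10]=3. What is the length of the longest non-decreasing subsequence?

3

Let dp[i] be the length of the longest such subsequence ending at index i:
i:      1  2  3  4  5  6  7  8  9 10
b[i]:  10  9  6  8  7  5  4  1  2  3
dp:     1  1  1  2  2  1  1  1  2  3
Maximum dp value is 3.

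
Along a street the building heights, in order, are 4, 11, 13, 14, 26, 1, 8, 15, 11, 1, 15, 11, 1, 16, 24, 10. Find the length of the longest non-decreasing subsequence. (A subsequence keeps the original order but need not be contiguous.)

Track the smallest tail for each achievable length (allowing ties):
4 → extends → [4]
11 → extends → [4, 11]
13 → extends → [4, 11, 13]
14 → extends → [4, 11, 13, 14]
26 → extends → [4, 11, 13, 14, 26]
1 → replaces 4 → [1, 11, 13, 14, 26]
8 → replaces 11 → [1, 8, 13, 14, 26]
15 → replaces 26 → [1, 8, 13, 14, 15]
11 → replaces 13 → [1, 8, 11, 14, 15]
1 → replaces 8 → [1, 1, 11, 14, 15]
15 → extends → [1, 1, 11, 14, 15, 15]
11 → replaces 14 → [1, 1, 11, 11, 15, 15]
1 → replaces 11 → [1, 1, 1, 11, 15, 15]
16 → extends → [1, 1, 1, 11, 15, 15, 16]
24 → extends → [1, 1, 1, 11, 15, 15, 16, 24]
10 → replaces 11 → [1, 1, 1, 10, 15, 15, 16, 24]
Eight tails, so the longest non-decreasing subsequence has length 8 (e.g. 4, 11, 13, 14, 15, 15, 16, 24).

8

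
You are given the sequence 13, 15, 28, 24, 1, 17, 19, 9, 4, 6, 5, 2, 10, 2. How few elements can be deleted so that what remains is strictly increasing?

Fewest deletions = n − (longest strictly increasing subsequence).
Patience tails:
13 → extends → [13]
15 → extends → [13, 15]
28 → extends → [13, 15, 28]
24 → replaces 28 → [13, 15, 24]
1 → replaces 13 → [1, 15, 24]
17 → replaces 24 → [1, 15, 17]
19 → extends → [1, 15, 17, 19]
9 → replaces 15 → [1, 9, 17, 19]
4 → replaces 9 → [1, 4, 17, 19]
6 → replaces 17 → [1, 4, 6, 19]
5 → replaces 6 → [1, 4, 5, 19]
2 → replaces 4 → [1, 2, 5, 19]
10 → replaces 19 → [1, 2, 5, 10]
2 → already a tail → [1, 2, 5, 10]
Longest strictly increasing subsequence has length 4, so deletions = 14 − 4 = 10.

10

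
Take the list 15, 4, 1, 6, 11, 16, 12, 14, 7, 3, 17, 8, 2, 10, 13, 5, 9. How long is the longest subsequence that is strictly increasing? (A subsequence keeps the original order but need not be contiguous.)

6

Track the smallest tail for each achievable length (strict):
15 → extends → [15]
4 → replaces 15 → [4]
1 → replaces 4 → [1]
6 → extends → [1, 6]
11 → extends → [1, 6, 11]
16 → extends → [1, 6, 11, 16]
12 → replaces 16 → [1, 6, 11, 12]
14 → extends → [1, 6, 11, 12, 14]
7 → replaces 11 → [1, 6, 7, 12, 14]
3 → replaces 6 → [1, 3, 7, 12, 14]
17 → extends → [1, 3, 7, 12, 14, 17]
8 → replaces 12 → [1, 3, 7, 8, 14, 17]
2 → replaces 3 → [1, 2, 7, 8, 14, 17]
10 → replaces 14 → [1, 2, 7, 8, 10, 17]
13 → replaces 17 → [1, 2, 7, 8, 10, 13]
5 → replaces 7 → [1, 2, 5, 8, 10, 13]
9 → replaces 10 → [1, 2, 5, 8, 9, 13]
Six tails, so the longest strictly increasing subsequence has length 6 (e.g. 4, 6, 11, 12, 14, 17).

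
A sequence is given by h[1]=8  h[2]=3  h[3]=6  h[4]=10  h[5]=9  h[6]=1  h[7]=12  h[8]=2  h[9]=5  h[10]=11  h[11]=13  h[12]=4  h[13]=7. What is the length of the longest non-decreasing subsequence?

5

Track the smallest tail for each achievable length (allowing ties):
8 → extends → [8]
3 → replaces 8 → [3]
6 → extends → [3, 6]
10 → extends → [3, 6, 10]
9 → replaces 10 → [3, 6, 9]
1 → replaces 3 → [1, 6, 9]
12 → extends → [1, 6, 9, 12]
2 → replaces 6 → [1, 2, 9, 12]
5 → replaces 9 → [1, 2, 5, 12]
11 → replaces 12 → [1, 2, 5, 11]
13 → extends → [1, 2, 5, 11, 13]
4 → replaces 5 → [1, 2, 4, 11, 13]
7 → replaces 11 → [1, 2, 4, 7, 13]
Five tails, so the longest non-decreasing subsequence has length 5 (e.g. 3, 6, 10, 12, 13).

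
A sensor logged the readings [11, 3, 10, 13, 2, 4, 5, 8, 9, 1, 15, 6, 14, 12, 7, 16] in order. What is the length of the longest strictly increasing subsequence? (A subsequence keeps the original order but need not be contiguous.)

7

Track the smallest tail for each achievable length (strict):
11 → extends → [11]
3 → replaces 11 → [3]
10 → extends → [3, 10]
13 → extends → [3, 10, 13]
2 → replaces 3 → [2, 10, 13]
4 → replaces 10 → [2, 4, 13]
5 → replaces 13 → [2, 4, 5]
8 → extends → [2, 4, 5, 8]
9 → extends → [2, 4, 5, 8, 9]
1 → replaces 2 → [1, 4, 5, 8, 9]
15 → extends → [1, 4, 5, 8, 9, 15]
6 → replaces 8 → [1, 4, 5, 6, 9, 15]
14 → replaces 15 → [1, 4, 5, 6, 9, 14]
12 → replaces 14 → [1, 4, 5, 6, 9, 12]
7 → replaces 9 → [1, 4, 5, 6, 7, 12]
16 → extends → [1, 4, 5, 6, 7, 12, 16]
Seven tails, so the longest strictly increasing subsequence has length 7 (e.g. 3, 4, 5, 8, 9, 15, 16).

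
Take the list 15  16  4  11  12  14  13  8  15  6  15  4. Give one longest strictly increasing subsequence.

Patience tails give the LIS length; then backtrack through the dp parents:
15 → extends → [15]
16 → extends → [15, 16]
4 → replaces 15 → [4, 16]
11 → replaces 16 → [4, 11]
12 → extends → [4, 11, 12]
14 → extends → [4, 11, 12, 14]
13 → replaces 14 → [4, 11, 12, 13]
8 → replaces 11 → [4, 8, 12, 13]
15 → extends → [4, 8, 12, 13, 15]
6 → replaces 8 → [4, 6, 12, 13, 15]
15 → already a tail → [4, 6, 12, 13, 15]
4 → already a tail → [4, 6, 12, 13, 15]
Length 5; one witness is 4, 11, 12, 14, 15.

4, 11, 12, 14, 15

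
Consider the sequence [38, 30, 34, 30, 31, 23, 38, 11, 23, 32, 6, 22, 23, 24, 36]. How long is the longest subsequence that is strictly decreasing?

6

Let dp[i] be the longest strictly decreasing subsequence ending at i:
i:      1  2  3  4  5  6  7  8  9 10 11 12 13 14 15
a[i]:  38 30 34 30 31 23 38 11 23 32  6 22 23 24 36
dp:     1  2  2  3  3  4  1  5  4  3  6  5  4  4  2
Maximum is 6.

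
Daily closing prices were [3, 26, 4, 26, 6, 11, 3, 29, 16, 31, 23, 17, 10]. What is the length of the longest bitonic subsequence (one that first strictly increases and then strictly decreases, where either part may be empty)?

inc[i] = longest strictly increasing subsequence ending at i; dec[i] = longest strictly decreasing subsequence starting at i:
i:      1  2  3  4  5  6  7  8  9 10 11 12 13
a[i]:   3 26  4 26  6 11  3 29 16 31 23 17 10
inc:    1  2  2  3  3  4  1  5  5  6  6  6  4
dec:    1  4  2  4  2  2  1  4  2  4  3  2  1
Best peak at i=10 (value 31): inc=6, dec=4, length 6+4−1 = 9.

9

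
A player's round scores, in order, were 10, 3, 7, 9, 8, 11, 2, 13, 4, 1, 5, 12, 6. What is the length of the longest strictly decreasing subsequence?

5

Negate each value so 'decreasing' becomes 'increasing', then run patience tails on the negated sequence:
-10 → extends → [-10]
-3 → extends → [-10, -3]
-7 → replaces -3 → [-10, -7]
-9 → replaces -7 → [-10, -9]
-8 → extends → [-10, -9, -8]
-11 → replaces -10 → [-11, -9, -8]
-2 → extends → [-11, -9, -8, -2]
-13 → replaces -11 → [-13, -9, -8, -2]
-4 → replaces -2 → [-13, -9, -8, -4]
-1 → extends → [-13, -9, -8, -4, -1]
-5 → replaces -4 → [-13, -9, -8, -5, -1]
-12 → replaces -9 → [-13, -12, -8, -5, -1]
-6 → replaces -5 → [-13, -12, -8, -6, -1]
Five tails, so the longest strictly decreasing subsequence of the original has length 5.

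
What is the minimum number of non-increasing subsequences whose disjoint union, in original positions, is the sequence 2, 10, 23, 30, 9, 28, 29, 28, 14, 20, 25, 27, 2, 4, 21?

6

Place each on the leftmost legal pile:
2 → new pile 1 (tops now [2])
10 → new pile 2 (tops now [2, 10])
23 → new pile 3 (tops now [2, 10, 23])
30 → new pile 4 (tops now [2, 10, 23, 30])
9 → pile 2 (tops now [2, 9, 23, 30])
28 → pile 4 (tops now [2, 9, 23, 28])
29 → new pile 5 (tops now [2, 9, 23, 28, 29])
28 → pile 4 (tops now [2, 9, 23, 28, 29])
14 → pile 3 (tops now [2, 9, 14, 28, 29])
20 → pile 4 (tops now [2, 9, 14, 20, 29])
25 → pile 5 (tops now [2, 9, 14, 20, 25])
27 → new pile 6 (tops now [2, 9, 14, 20, 25, 27])
2 → pile 1 (tops now [2, 9, 14, 20, 25, 27])
4 → pile 2 (tops now [2, 4, 14, 20, 25, 27])
21 → pile 5 (tops now [2, 4, 14, 20, 21, 27])
Six piles.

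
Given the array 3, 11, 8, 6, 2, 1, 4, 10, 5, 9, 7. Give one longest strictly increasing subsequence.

Patience tails give the LIS length; then backtrack through the dp parents:
3 → extends → [3]
11 → extends → [3, 11]
8 → replaces 11 → [3, 8]
6 → replaces 8 → [3, 6]
2 → replaces 3 → [2, 6]
1 → replaces 2 → [1, 6]
4 → replaces 6 → [1, 4]
10 → extends → [1, 4, 10]
5 → replaces 10 → [1, 4, 5]
9 → extends → [1, 4, 5, 9]
7 → replaces 9 → [1, 4, 5, 7]
Length 4; one witness is 3, 4, 5, 9.

3, 4, 5, 9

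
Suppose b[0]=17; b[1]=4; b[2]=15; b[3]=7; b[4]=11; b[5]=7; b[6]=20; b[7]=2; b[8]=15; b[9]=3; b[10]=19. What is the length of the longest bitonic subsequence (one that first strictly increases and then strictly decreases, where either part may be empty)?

6

inc[i] = longest strictly increasing subsequence ending at i; dec[i] = longest strictly decreasing subsequence starting at i:
i:      0  1  2  3  4  5  6  7  8  9 10
b[i]:  17  4 15  7 11  7 20  2 15  3 19
inc:    1  1  2  2  3  2  4  1  4  2  5
dec:    5  2  4  2  3  2  3  1  2  1  1
Best peak at i=6 (value 20): inc=4, dec=3, length 4+3−1 = 6.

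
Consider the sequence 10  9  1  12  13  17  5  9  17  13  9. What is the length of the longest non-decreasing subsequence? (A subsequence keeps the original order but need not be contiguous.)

5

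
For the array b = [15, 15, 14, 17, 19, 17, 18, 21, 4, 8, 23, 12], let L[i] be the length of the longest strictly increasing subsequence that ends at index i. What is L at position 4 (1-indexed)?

dp[i] = 1 + max{dp[j] : j<i, b[j]<b[i]} (or 1 if no such j):
i:      1  2  3  4  5  6  7  8  9 10 11 12
b[i]:  15 15 14 17 19 17 18 21  4  8 23 12
dp:     1  1  1  2  3  2  3  4  1  2  5  3
At index 4 the value is 2.

2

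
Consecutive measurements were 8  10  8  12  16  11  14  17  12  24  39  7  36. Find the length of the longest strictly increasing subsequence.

Let dp[i] be the length of the longest such subsequence ending at index i:
i:      1  2  3  4  5  6  7  8  9 10 11 12 13
a[i]:   8 10  8 12 16 11 14 17 12 24 39  7 36
dp:     1  2  1  3  4  3  4  5  4  6  7  1  7
Maximum dp value is 7.

7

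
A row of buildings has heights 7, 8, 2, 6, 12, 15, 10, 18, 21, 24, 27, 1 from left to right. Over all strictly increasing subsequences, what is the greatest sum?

Let S[i] be the best sum of a strictly increasing subsequence ending at i:
i:       1   2   3   4   5   6   7   8   9  10  11  12
a[i]:    7   8   2   6  12  15  10  18  21  24  27   1
S:       7  15   2   8  27  42  25  60  81 105 132   1
Maximum is 132 (e.g. 7 + 8 + 12 + 15 + 18 + 21 + 24 + 27).

132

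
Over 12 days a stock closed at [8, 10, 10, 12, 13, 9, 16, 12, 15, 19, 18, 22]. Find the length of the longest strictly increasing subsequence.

Let dp[i] be the length of the longest such subsequence ending at index i:
i:      1  2  3  4  5  6  7  8  9 10 11 12
a[i]:   8 10 10 12 13  9 16 12 15 19 18 22
dp:     1  2  2  3  4  2  5  3  5  6  6  7
Maximum dp value is 7.

7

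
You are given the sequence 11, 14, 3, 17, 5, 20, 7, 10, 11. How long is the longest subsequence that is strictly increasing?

5

Track the smallest tail for each achievable length (strict):
11 → extends → [11]
14 → extends → [11, 14]
3 → replaces 11 → [3, 14]
17 → extends → [3, 14, 17]
5 → replaces 14 → [3, 5, 17]
20 → extends → [3, 5, 17, 20]
7 → replaces 17 → [3, 5, 7, 20]
10 → replaces 20 → [3, 5, 7, 10]
11 → extends → [3, 5, 7, 10, 11]
Five tails, so the longest strictly increasing subsequence has length 5 (e.g. 3, 5, 7, 10, 11).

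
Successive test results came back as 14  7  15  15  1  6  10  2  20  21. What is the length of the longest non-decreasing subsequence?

5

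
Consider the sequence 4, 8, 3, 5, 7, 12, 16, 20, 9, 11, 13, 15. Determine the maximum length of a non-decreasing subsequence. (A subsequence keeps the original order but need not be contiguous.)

Let dp[i] be the length of the longest such subsequence ending at index i:
i:      1  2  3  4  5  6  7  8  9 10 11 12
a[i]:   4  8  3  5  7 12 16 20  9 11 13 15
dp:     1  2  1  2  3  4  5  6  4  5  6  7
Maximum dp value is 7.

7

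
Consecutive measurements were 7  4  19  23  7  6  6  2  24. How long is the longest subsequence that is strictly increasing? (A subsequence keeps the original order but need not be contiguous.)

Track the smallest tail for each achievable length (strict):
7 → extends → [7]
4 → replaces 7 → [4]
19 → extends → [4, 19]
23 → extends → [4, 19, 23]
7 → replaces 19 → [4, 7, 23]
6 → replaces 7 → [4, 6, 23]
6 → already a tail → [4, 6, 23]
2 → replaces 4 → [2, 6, 23]
24 → extends → [2, 6, 23, 24]
Four tails, so the longest strictly increasing subsequence has length 4 (e.g. 7, 19, 23, 24).

4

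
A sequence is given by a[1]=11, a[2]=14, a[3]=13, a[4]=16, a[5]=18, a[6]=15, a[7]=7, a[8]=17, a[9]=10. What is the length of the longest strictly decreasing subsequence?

Negate each value so 'decreasing' becomes 'increasing', then run patience tails on the negated sequence:
-11 → extends → [-11]
-14 → replaces -11 → [-14]
-13 → extends → [-14, -13]
-16 → replaces -14 → [-16, -13]
-18 → replaces -16 → [-18, -13]
-15 → replaces -13 → [-18, -15]
-7 → extends → [-18, -15, -7]
-17 → replaces -15 → [-18, -17, -7]
-10 → replaces -7 → [-18, -17, -10]
Three tails, so the longest strictly decreasing subsequence of the original has length 3.

3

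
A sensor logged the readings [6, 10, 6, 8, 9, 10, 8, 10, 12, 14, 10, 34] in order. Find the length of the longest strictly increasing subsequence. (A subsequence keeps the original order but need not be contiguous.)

Let dp[i] be the length of the longest such subsequence ending at index i:
i:      1  2  3  4  5  6  7  8  9 10 11 12
a[i]:   6 10  6  8  9 10  8 10 12 14 10 34
dp:     1  2  1  2  3  4  2  4  5  6  4  7
Maximum dp value is 7.

7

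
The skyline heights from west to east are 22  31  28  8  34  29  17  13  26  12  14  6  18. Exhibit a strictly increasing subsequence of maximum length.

Patience tails give the LIS length; then backtrack through the dp parents:
22 → extends → [22]
31 → extends → [22, 31]
28 → replaces 31 → [22, 28]
8 → replaces 22 → [8, 28]
34 → extends → [8, 28, 34]
29 → replaces 34 → [8, 28, 29]
17 → replaces 28 → [8, 17, 29]
13 → replaces 17 → [8, 13, 29]
26 → replaces 29 → [8, 13, 26]
12 → replaces 13 → [8, 12, 26]
14 → replaces 26 → [8, 12, 14]
6 → replaces 8 → [6, 12, 14]
18 → extends → [6, 12, 14, 18]
Length 4; one witness is 8, 13, 14, 18.

8, 13, 14, 18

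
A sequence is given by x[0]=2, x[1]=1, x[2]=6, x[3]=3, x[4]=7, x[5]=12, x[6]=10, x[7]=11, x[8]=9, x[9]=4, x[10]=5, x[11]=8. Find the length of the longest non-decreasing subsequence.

5

Track the smallest tail for each achievable length (allowing ties):
2 → extends → [2]
1 → replaces 2 → [1]
6 → extends → [1, 6]
3 → replaces 6 → [1, 3]
7 → extends → [1, 3, 7]
12 → extends → [1, 3, 7, 12]
10 → replaces 12 → [1, 3, 7, 10]
11 → extends → [1, 3, 7, 10, 11]
9 → replaces 10 → [1, 3, 7, 9, 11]
4 → replaces 7 → [1, 3, 4, 9, 11]
5 → replaces 9 → [1, 3, 4, 5, 11]
8 → replaces 11 → [1, 3, 4, 5, 8]
Five tails, so the longest non-decreasing subsequence has length 5 (e.g. 2, 6, 7, 10, 11).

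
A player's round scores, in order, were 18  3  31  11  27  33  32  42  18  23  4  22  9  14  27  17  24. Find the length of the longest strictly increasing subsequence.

Let dp[i] be the length of the longest such subsequence ending at index i:
i:      1  2  3  4  5  6  7  8  9 10 11 12 13 14 15 16 17
a[i]:  18  3 31 11 27 33 32 42 18 23  4 22  9 14 27 17 24
dp:     1  1  2  2  3  4  4  5  3  4  2  4  3  4  5  5  6
Maximum dp value is 6.

6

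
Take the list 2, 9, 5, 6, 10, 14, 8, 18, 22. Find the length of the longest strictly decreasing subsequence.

Negate each value so 'decreasing' becomes 'increasing', then run patience tails on the negated sequence:
-2 → extends → [-2]
-9 → replaces -2 → [-9]
-5 → extends → [-9, -5]
-6 → replaces -5 → [-9, -6]
-10 → replaces -9 → [-10, -6]
-14 → replaces -10 → [-14, -6]
-8 → replaces -6 → [-14, -8]
-18 → replaces -14 → [-18, -8]
-22 → replaces -18 → [-22, -8]
Two tails, so the longest strictly decreasing subsequence of the original has length 2.

2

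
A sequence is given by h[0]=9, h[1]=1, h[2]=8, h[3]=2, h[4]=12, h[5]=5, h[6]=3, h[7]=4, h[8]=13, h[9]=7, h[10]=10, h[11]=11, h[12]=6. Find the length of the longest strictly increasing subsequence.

7

Let dp[i] be the length of the longest such subsequence ending at index i:
i:      0  1  2  3  4  5  6  7  8  9 10 11 12
h[i]:   9  1  8  2 12  5  3  4 13  7 10 11  6
dp:     1  1  2  2  3  3  3  4  5  5  6  7  5
Maximum dp value is 7.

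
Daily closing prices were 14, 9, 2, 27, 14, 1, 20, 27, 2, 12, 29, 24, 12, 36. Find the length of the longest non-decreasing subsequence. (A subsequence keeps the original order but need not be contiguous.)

Track the smallest tail for each achievable length (allowing ties):
14 → extends → [14]
9 → replaces 14 → [9]
2 → replaces 9 → [2]
27 → extends → [2, 27]
14 → replaces 27 → [2, 14]
1 → replaces 2 → [1, 14]
20 → extends → [1, 14, 20]
27 → extends → [1, 14, 20, 27]
2 → replaces 14 → [1, 2, 20, 27]
12 → replaces 20 → [1, 2, 12, 27]
29 → extends → [1, 2, 12, 27, 29]
24 → replaces 27 → [1, 2, 12, 24, 29]
12 → replaces 24 → [1, 2, 12, 12, 29]
36 → extends → [1, 2, 12, 12, 29, 36]
Six tails, so the longest non-decreasing subsequence has length 6 (e.g. 14, 14, 20, 27, 29, 36).

6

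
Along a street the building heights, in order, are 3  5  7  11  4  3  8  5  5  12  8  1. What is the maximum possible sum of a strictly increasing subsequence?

38

Let S[i] be the best sum of a strictly increasing subsequence ending at i:
i:      1  2  3  4  5  6  7  8  9 10 11 12
a[i]:   3  5  7 11  4  3  8  5  5 12  8  1
S:      3  8 15 26  7  3 23 12 12 38 23  1
Maximum is 38 (e.g. 3 + 5 + 7 + 11 + 12).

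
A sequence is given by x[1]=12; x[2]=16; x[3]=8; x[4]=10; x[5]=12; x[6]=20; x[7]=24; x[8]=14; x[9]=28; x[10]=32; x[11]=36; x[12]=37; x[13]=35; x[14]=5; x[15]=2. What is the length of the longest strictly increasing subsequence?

Track the smallest tail for each achievable length (strict):
12 → extends → [12]
16 → extends → [12, 16]
8 → replaces 12 → [8, 16]
10 → replaces 16 → [8, 10]
12 → extends → [8, 10, 12]
20 → extends → [8, 10, 12, 20]
24 → extends → [8, 10, 12, 20, 24]
14 → replaces 20 → [8, 10, 12, 14, 24]
28 → extends → [8, 10, 12, 14, 24, 28]
32 → extends → [8, 10, 12, 14, 24, 28, 32]
36 → extends → [8, 10, 12, 14, 24, 28, 32, 36]
37 → extends → [8, 10, 12, 14, 24, 28, 32, 36, 37]
35 → replaces 36 → [8, 10, 12, 14, 24, 28, 32, 35, 37]
5 → replaces 8 → [5, 10, 12, 14, 24, 28, 32, 35, 37]
2 → replaces 5 → [2, 10, 12, 14, 24, 28, 32, 35, 37]
Nine tails, so the longest strictly increasing subsequence has length 9 (e.g. 8, 10, 12, 20, 24, 28, 32, 36, 37).

9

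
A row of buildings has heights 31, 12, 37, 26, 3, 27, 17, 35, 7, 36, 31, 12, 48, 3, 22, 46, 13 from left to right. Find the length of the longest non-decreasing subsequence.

6

Let dp[i] be the length of the longest such subsequence ending at index i:
i:      1  2  3  4  5  6  7  8  9 10 11 12 13 14 15 16 17
a[i]:  31 12 37 26  3 27 17 35  7 36 31 12 48  3 22 46 13
dp:     1  1  2  2  1  3  2  4  2  5  4  3  6  2  4  6  4
Maximum dp value is 6.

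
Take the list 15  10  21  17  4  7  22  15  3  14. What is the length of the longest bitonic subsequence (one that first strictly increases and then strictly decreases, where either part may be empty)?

5

inc[i] = longest strictly increasing subsequence ending at i; dec[i] = longest strictly decreasing subsequence starting at i:
i:      1  2  3  4  5  6  7  8  9 10
a[i]:  15 10 21 17  4  7 22 15  3 14
inc:    1  1  2  2  1  2  3  3  1  3
dec:    4  3  4  3  2  2  3  2  1  1
Best peak at i=3 (value 21): inc=2, dec=4, length 2+4−1 = 5.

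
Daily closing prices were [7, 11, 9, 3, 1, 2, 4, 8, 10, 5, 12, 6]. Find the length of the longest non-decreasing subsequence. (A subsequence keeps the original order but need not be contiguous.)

Track the smallest tail for each achievable length (allowing ties):
7 → extends → [7]
11 → extends → [7, 11]
9 → replaces 11 → [7, 9]
3 → replaces 7 → [3, 9]
1 → replaces 3 → [1, 9]
2 → replaces 9 → [1, 2]
4 → extends → [1, 2, 4]
8 → extends → [1, 2, 4, 8]
10 → extends → [1, 2, 4, 8, 10]
5 → replaces 8 → [1, 2, 4, 5, 10]
12 → extends → [1, 2, 4, 5, 10, 12]
6 → replaces 10 → [1, 2, 4, 5, 6, 12]
Six tails, so the longest non-decreasing subsequence has length 6 (e.g. 1, 2, 4, 8, 10, 12).

6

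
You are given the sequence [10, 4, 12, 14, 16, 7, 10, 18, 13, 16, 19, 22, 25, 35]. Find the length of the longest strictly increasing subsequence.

Let dp[i] be the length of the longest such subsequence ending at index i:
i:      1  2  3  4  5  6  7  8  9 10 11 12 13 14
a[i]:  10  4 12 14 16  7 10 18 13 16 19 22 25 35
dp:     1  1  2  3  4  2  3  5  4  5  6  7  8  9
Maximum dp value is 9.

9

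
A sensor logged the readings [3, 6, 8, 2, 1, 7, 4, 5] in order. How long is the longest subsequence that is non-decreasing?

3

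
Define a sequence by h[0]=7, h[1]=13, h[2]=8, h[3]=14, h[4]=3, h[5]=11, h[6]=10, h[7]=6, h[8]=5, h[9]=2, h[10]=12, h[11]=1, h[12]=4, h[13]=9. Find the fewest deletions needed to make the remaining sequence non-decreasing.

10

Fewest deletions = n − (longest non-decreasing subsequence).
i:      0  1  2  3  4  5  6  7  8  9 10 11 12 13
h[i]:   7 13  8 14  3 11 10  6  5  2 12  1  4  9
dp:     1  2  2  3  1  3  3  2  2  1  4  1  2  3
max dp = 4, so deletions = 14 − 4 = 10.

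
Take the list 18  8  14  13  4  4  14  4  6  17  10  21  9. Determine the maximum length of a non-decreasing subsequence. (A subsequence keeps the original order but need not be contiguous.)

Track the smallest tail for each achievable length (allowing ties):
18 → extends → [18]
8 → replaces 18 → [8]
14 → extends → [8, 14]
13 → replaces 14 → [8, 13]
4 → replaces 8 → [4, 13]
4 → replaces 13 → [4, 4]
14 → extends → [4, 4, 14]
4 → replaces 14 → [4, 4, 4]
6 → extends → [4, 4, 4, 6]
17 → extends → [4, 4, 4, 6, 17]
10 → replaces 17 → [4, 4, 4, 6, 10]
21 → extends → [4, 4, 4, 6, 10, 21]
9 → replaces 10 → [4, 4, 4, 6, 9, 21]
Six tails, so the longest non-decreasing subsequence has length 6 (e.g. 4, 4, 4, 6, 17, 21).

6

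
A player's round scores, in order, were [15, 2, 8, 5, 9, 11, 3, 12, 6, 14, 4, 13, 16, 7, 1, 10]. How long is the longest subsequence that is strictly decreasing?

5

Let dp[i] be the longest strictly decreasing subsequence ending at i:
i:      1  2  3  4  5  6  7  8  9 10 11 12 13 14 15 16
a[i]:  15  2  8  5  9 11  3 12  6 14  4 13 16  7  1 10
dp:     1  2  2  3  2  2  4  2  3  2  4  3  1  4  5  4
Maximum is 5.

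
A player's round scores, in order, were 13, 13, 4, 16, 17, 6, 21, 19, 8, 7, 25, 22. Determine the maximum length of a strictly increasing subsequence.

Let dp[i] be the length of the longest such subsequence ending at index i:
i:      1  2  3  4  5  6  7  8  9 10 11 12
a[i]:  13 13  4 16 17  6 21 19  8  7 25 22
dp:     1  1  1  2  3  2  4  4  3  3  5  5
Maximum dp value is 5.

5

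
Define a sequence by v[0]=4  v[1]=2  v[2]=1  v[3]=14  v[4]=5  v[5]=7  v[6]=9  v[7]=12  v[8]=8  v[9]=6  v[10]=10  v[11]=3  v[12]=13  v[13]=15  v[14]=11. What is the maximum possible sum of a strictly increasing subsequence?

65

Let S[i] be the best sum of a strictly increasing subsequence ending at i:
i:      0  1  2  3  4  5  6  7  8  9 10 11 12 13 14
v[i]:   4  2  1 14  5  7  9 12  8  6 10  3 13 15 11
S:      4  2  1 18  9 16 25 37 24 15 35  5 50 65 46
Maximum is 65 (e.g. 4 + 5 + 7 + 9 + 12 + 13 + 15).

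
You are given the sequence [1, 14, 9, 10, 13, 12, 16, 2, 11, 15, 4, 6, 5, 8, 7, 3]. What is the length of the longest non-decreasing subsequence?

5

Let dp[i] be the length of the longest such subsequence ending at index i:
i:      1  2  3  4  5  6  7  8  9 10 11 12 13 14 15 16
a[i]:   1 14  9 10 13 12 16  2 11 15  4  6  5  8  7  3
dp:     1  2  2  3  4  4  5  2  4  5  3  4  4  5  5  3
Maximum dp value is 5.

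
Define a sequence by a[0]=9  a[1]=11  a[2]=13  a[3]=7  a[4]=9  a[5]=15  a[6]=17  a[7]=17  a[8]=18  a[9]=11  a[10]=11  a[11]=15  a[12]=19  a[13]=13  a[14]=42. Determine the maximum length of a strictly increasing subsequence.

8

Let dp[i] be the length of the longest such subsequence ending at index i:
i:      0  1  2  3  4  5  6  7  8  9 10 11 12 13 14
a[i]:   9 11 13  7  9 15 17 17 18 11 11 15 19 13 42
dp:     1  2  3  1  2  4  5  5  6  3  3  4  7  4  8
Maximum dp value is 8.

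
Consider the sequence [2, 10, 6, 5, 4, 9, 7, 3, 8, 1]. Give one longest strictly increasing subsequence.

Patience tails give the LIS length; then backtrack through the dp parents:
2 → extends → [2]
10 → extends → [2, 10]
6 → replaces 10 → [2, 6]
5 → replaces 6 → [2, 5]
4 → replaces 5 → [2, 4]
9 → extends → [2, 4, 9]
7 → replaces 9 → [2, 4, 7]
3 → replaces 4 → [2, 3, 7]
8 → extends → [2, 3, 7, 8]
1 → replaces 2 → [1, 3, 7, 8]
Length 4; one witness is 2, 6, 7, 8.

2, 6, 7, 8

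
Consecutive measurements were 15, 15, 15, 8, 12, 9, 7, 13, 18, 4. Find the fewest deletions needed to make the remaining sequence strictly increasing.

Fewest deletions = n − (longest strictly increasing subsequence).
Patience tails:
15 → extends → [15]
15 → already a tail → [15]
15 → already a tail → [15]
8 → replaces 15 → [8]
12 → extends → [8, 12]
9 → replaces 12 → [8, 9]
7 → replaces 8 → [7, 9]
13 → extends → [7, 9, 13]
18 → extends → [7, 9, 13, 18]
4 → replaces 7 → [4, 9, 13, 18]
Longest strictly increasing subsequence has length 4, so deletions = 10 − 4 = 6.

6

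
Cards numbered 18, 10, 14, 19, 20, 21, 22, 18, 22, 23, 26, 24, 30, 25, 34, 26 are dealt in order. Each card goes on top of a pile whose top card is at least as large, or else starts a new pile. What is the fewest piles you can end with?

The minimum number of non-increasing subsequences covering a sequence equals the length of its longest strictly increasing subsequence.
LIS length is 10 (e.g. 10, 14, 19, 20, 21, 22, 23, 26, 30, 34), so 10 piles are needed.

10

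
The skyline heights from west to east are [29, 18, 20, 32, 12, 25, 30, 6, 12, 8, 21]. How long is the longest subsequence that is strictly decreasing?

4

Negate each value so 'decreasing' becomes 'increasing', then run patience tails on the negated sequence:
-29 → extends → [-29]
-18 → extends → [-29, -18]
-20 → replaces -18 → [-29, -20]
-32 → replaces -29 → [-32, -20]
-12 → extends → [-32, -20, -12]
-25 → replaces -20 → [-32, -25, -12]
-30 → replaces -25 → [-32, -30, -12]
-6 → extends → [-32, -30, -12, -6]
-12 → already a tail → [-32, -30, -12, -6]
-8 → replaces -6 → [-32, -30, -12, -8]
-21 → replaces -12 → [-32, -30, -21, -8]
Four tails, so the longest strictly decreasing subsequence of the original has length 4.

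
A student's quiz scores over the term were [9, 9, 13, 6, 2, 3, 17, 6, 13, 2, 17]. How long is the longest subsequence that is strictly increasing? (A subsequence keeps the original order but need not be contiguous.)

5

Track the smallest tail for each achievable length (strict):
9 → extends → [9]
9 → already a tail → [9]
13 → extends → [9, 13]
6 → replaces 9 → [6, 13]
2 → replaces 6 → [2, 13]
3 → replaces 13 → [2, 3]
17 → extends → [2, 3, 17]
6 → replaces 17 → [2, 3, 6]
13 → extends → [2, 3, 6, 13]
2 → already a tail → [2, 3, 6, 13]
17 → extends → [2, 3, 6, 13, 17]
Five tails, so the longest strictly increasing subsequence has length 5 (e.g. 2, 3, 6, 13, 17).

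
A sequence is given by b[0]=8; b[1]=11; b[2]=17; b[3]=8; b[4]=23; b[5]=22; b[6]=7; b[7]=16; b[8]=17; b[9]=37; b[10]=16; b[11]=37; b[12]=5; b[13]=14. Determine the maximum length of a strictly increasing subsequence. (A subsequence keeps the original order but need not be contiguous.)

5

Let dp[i] be the length of the longest such subsequence ending at index i:
i:      0  1  2  3  4  5  6  7  8  9 10 11 12 13
b[i]:   8 11 17  8 23 22  7 16 17 37 16 37  5 14
dp:     1  2  3  1  4  4  1  3  4  5  3  5  1  3
Maximum dp value is 5.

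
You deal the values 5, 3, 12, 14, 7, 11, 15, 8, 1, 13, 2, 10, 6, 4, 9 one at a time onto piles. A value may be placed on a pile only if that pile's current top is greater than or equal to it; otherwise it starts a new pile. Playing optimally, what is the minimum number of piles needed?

4

The minimum number of non-increasing subsequences covering a sequence equals the length of its longest strictly increasing subsequence.
LIS length is 4 (e.g. 5, 12, 14, 15), so 4 piles are needed.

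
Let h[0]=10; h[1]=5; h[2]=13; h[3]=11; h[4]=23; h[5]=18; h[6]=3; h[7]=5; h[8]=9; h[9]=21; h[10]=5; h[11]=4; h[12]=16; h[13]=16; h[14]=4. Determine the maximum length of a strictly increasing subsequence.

4

Track the smallest tail for each achievable length (strict):
10 → extends → [10]
5 → replaces 10 → [5]
13 → extends → [5, 13]
11 → replaces 13 → [5, 11]
23 → extends → [5, 11, 23]
18 → replaces 23 → [5, 11, 18]
3 → replaces 5 → [3, 11, 18]
5 → replaces 11 → [3, 5, 18]
9 → replaces 18 → [3, 5, 9]
21 → extends → [3, 5, 9, 21]
5 → already a tail → [3, 5, 9, 21]
4 → replaces 5 → [3, 4, 9, 21]
16 → replaces 21 → [3, 4, 9, 16]
16 → already a tail → [3, 4, 9, 16]
4 → already a tail → [3, 4, 9, 16]
Four tails, so the longest strictly increasing subsequence has length 4 (e.g. 10, 13, 18, 21).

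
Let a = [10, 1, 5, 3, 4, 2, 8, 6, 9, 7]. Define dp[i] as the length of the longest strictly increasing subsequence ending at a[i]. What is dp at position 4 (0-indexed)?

3

dp[i] = 1 + max{dp[j] : j<i, a[j]<a[i]} (or 1 if no such j):
i:      0  1  2  3  4  5  6  7  8  9
a[i]:  10  1  5  3  4  2  8  6  9  7
dp:     1  1  2  2  3  2  4  4  5  5
At index 4 the value is 3.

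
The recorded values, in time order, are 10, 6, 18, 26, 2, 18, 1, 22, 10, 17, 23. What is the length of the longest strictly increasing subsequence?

4

Track the smallest tail for each achievable length (strict):
10 → extends → [10]
6 → replaces 10 → [6]
18 → extends → [6, 18]
26 → extends → [6, 18, 26]
2 → replaces 6 → [2, 18, 26]
18 → already a tail → [2, 18, 26]
1 → replaces 2 → [1, 18, 26]
22 → replaces 26 → [1, 18, 22]
10 → replaces 18 → [1, 10, 22]
17 → replaces 22 → [1, 10, 17]
23 → extends → [1, 10, 17, 23]
Four tails, so the longest strictly increasing subsequence has length 4 (e.g. 10, 18, 22, 23).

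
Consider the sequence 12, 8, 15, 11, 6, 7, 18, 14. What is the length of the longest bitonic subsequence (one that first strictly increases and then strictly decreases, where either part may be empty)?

4

inc[i] = longest strictly increasing subsequence ending at i; dec[i] = longest strictly decreasing subsequence starting at i:
i:      1  2  3  4  5  6  7  8
a[i]:  12  8 15 11  6  7 18 14
inc:    1  1  2  2  1  2  3  3
dec:    3  2  3  2  1  1  2  1
Best peak at i=3 (value 15): inc=2, dec=3, length 2+3−1 = 4.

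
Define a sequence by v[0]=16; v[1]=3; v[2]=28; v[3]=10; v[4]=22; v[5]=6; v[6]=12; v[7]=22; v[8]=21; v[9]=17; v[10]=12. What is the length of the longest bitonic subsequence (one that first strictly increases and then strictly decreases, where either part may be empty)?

7

inc[i] = longest strictly increasing subsequence ending at i; dec[i] = longest strictly decreasing subsequence starting at i:
i:      0  1  2  3  4  5  6  7  8  9 10
v[i]:  16  3 28 10 22  6 12 22 21 17 12
inc:    1  1  2  2  3  2  3  4  4  4  3
dec:    3  1  5  2  4  1  1  4  3  2  1
Best peak at i=7 (value 22): inc=4, dec=4, length 4+4−1 = 7.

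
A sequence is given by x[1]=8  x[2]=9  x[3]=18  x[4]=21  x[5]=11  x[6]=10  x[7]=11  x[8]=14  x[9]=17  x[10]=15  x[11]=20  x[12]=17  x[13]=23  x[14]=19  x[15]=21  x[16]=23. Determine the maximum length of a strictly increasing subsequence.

10

Let dp[i] be the length of the longest such subsequence ending at index i:
i:      1  2  3  4  5  6  7  8  9 10 11 12 13 14 15 16
x[i]:   8  9 18 21 11 10 11 14 17 15 20 17 23 19 21 23
dp:     1  2  3  4  3  3  4  5  6  6  7  7  8  8  9 10
Maximum dp value is 10.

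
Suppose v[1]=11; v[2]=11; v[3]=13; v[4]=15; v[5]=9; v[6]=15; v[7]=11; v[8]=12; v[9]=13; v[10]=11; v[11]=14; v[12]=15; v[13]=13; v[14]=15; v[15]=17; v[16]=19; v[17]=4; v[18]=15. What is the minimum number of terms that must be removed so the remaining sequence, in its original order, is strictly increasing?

10

Fewest deletions = n − (longest strictly increasing subsequence).
i:      1  2  3  4  5  6  7  8  9 10 11 12 13 14 15 16 17 18
v[i]:  11 11 13 15  9 15 11 12 13 11 14 15 13 15 17 19  4 15
dp:     1  1  2  3  1  3  2  3  4  2  5  6  4  6  7  8  1  6
max dp = 8, so deletions = 18 − 8 = 10.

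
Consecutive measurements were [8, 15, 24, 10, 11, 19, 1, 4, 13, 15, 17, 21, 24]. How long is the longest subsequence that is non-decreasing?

8

Let dp[i] be the length of the longest such subsequence ending at index i:
i:      1  2  3  4  5  6  7  8  9 10 11 12 13
a[i]:   8 15 24 10 11 19  1  4 13 15 17 21 24
dp:     1  2  3  2  3  4  1  2  4  5  6  7  8
Maximum dp value is 8.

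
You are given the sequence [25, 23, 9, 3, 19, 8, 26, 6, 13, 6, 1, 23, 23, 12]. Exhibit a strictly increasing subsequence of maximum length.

3, 8, 13, 23

Patience tails give the LIS length; then backtrack through the dp parents:
25 → extends → [25]
23 → replaces 25 → [23]
9 → replaces 23 → [9]
3 → replaces 9 → [3]
19 → extends → [3, 19]
8 → replaces 19 → [3, 8]
26 → extends → [3, 8, 26]
6 → replaces 8 → [3, 6, 26]
13 → replaces 26 → [3, 6, 13]
6 → already a tail → [3, 6, 13]
1 → replaces 3 → [1, 6, 13]
23 → extends → [1, 6, 13, 23]
23 → already a tail → [1, 6, 13, 23]
12 → replaces 13 → [1, 6, 12, 23]
Length 4; one witness is 3, 8, 13, 23.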